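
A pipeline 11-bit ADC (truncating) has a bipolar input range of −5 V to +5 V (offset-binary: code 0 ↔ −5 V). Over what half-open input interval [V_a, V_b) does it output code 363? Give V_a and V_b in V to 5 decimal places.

LSB = 10/2^11 = 4.883 mV.
V_a = V_low + 363·LSB = -3.22754 V; V_b = V_low + 364·LSB = -3.22266 V.

[-3.22754 V, -3.22266 V)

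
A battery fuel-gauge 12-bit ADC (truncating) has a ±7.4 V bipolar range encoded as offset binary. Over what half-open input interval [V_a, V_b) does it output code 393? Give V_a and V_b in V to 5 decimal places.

LSB = 14.8/2^12 = 3.613 mV.
V_a = V_low + 393·LSB = -5.97998 V; V_b = V_low + 394·LSB = -5.97637 V.

[-5.97998 V, -5.97637 V)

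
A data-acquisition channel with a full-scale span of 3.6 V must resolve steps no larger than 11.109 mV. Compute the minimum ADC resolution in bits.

Number of steps required ≥ 3.6 V / 11.109 mV = 324.06.
Need 2^N ≥ 324.06; 2^8 = 256, 2^9 = 512.
Minimum N = 9.

9 bits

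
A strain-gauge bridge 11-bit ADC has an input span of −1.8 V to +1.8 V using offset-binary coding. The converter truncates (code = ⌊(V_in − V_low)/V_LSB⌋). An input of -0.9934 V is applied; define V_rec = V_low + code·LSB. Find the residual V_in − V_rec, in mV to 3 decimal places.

1.522 mV

One LSB is 3.6 V / 2048 = 1.758 mV.
Scaled input = 458.8658 LSBs, so code = 458.
Reconstructed: -0.99492187 V.
Difference: 0.00152188 V → 1.522 mV.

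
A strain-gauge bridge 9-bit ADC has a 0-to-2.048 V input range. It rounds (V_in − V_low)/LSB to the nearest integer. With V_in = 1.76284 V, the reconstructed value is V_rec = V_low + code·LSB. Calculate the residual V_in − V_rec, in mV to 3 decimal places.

One LSB is 2.048 V / 512 = 4.000 mV.
Scaled input = 440.7100 LSBs, so code = 441.
Code 441 maps back to 0 + 441×0.004 V = 1.764 V.
V_in − V_rec = -0.00116 V = -1.160 mV.

-1.160 mV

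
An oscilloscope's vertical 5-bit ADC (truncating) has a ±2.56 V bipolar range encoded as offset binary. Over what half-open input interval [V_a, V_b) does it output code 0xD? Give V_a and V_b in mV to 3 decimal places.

LSB = 5.12/2^5 = 160.000 mV.
Code 0xD = 13 decimal.
V_a = V_low + 13·LSB = -0.48 V; V_b = V_low + 14·LSB = -0.32 V.

[-480.000 mV, -320.000 mV)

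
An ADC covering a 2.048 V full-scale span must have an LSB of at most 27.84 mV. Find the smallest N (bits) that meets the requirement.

Number of steps required ≥ 2.048 V / 27.84 mV = 73.56.
Need 2^N ≥ 73.56; 2^6 = 64, 2^7 = 128.
Minimum N = 7.

7 bits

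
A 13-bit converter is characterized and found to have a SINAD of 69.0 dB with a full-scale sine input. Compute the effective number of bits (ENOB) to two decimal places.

ENOB = (SINAD − 1.76) / 6.02 = (69.0 − 1.76)/6.02 = 11.169.

11.17 bits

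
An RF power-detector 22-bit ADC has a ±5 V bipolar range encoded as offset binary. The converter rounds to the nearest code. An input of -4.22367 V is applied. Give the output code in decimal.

code 325616

Full-scale span = 10 V; LSB = 10/2^22 = 2.38 µV.
(V_in − V_low)/LSB = (-4.22367 − (−5)) / 2.38419e-06 = 325616.402.
So the output code is 325616.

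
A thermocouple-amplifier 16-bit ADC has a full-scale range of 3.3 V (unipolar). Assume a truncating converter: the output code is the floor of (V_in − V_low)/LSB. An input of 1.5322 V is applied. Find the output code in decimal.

Full-scale span = 3.3 V; LSB = 3.3/2^16 = 50.35 µV.
Input sits at 30428.563 steps above V_low.
⌊·⌋(30428.563) = 30428.

code 30428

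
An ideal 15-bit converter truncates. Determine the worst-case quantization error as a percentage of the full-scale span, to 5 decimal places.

0.00305 %

Truncating → worst-case error = 1 LSB = V_FS/2^15, so 100/32768 = 0.00305176 % of full scale.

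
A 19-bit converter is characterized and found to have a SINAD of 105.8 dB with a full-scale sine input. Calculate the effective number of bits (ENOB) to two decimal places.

ENOB = (SINAD − 1.76) / 6.02 = (105.8 − 1.76)/6.02 = 17.282.

17.28 bits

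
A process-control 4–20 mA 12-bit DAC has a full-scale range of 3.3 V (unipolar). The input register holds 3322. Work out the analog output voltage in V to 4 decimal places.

LSB = 3.3 V / 2^12 = 0.806 mV.
V_out = 0 + 3322 × 0.000805664 V = 2.67642 V.

2.6764 V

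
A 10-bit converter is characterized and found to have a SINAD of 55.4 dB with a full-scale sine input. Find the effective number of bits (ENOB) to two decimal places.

ENOB = (SINAD − 1.76) / 6.02 = (55.4 − 1.76)/6.02 = 8.910.

8.91 bits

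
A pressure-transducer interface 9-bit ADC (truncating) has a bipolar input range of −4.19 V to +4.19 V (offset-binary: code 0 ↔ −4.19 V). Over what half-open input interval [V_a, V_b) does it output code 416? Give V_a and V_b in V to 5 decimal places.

LSB = 8.38/2^9 = 16.367 mV.
V_a = V_low + 416·LSB = 2.61875 V; V_b = V_low + 417·LSB = 2.63512 V.

[2.61875 V, 2.63512 V)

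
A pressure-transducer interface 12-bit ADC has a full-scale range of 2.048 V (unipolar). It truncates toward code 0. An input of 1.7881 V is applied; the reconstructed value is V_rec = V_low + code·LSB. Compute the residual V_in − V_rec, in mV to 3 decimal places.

0.100 mV

LSB = 2.048/2^12 = 0.500 mV.
Scaled input = 3576.2000 LSBs, so code = 3576.
Reconstructed: 1.788 V.
Difference: 0.0001 V → 0.100 mV.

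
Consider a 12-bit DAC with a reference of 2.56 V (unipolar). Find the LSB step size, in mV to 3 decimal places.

0.625 mV

Full-scale span = 2.56 V.
LSB = 2.56 / 2^12 = 2.56 / 4096 = 0.000625 V = 0.625 mV.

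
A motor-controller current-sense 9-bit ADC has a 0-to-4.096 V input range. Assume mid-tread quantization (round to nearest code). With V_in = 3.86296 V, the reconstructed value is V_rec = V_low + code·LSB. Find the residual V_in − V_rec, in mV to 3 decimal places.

One LSB is 4.096 V / 512 = 8.000 mV.
(V_in − V_low)/LSB = (3.86296 − 0)/0.008 = 482.8700 → code 483 (round).
V_rec = 0 + 483·0.008 = 3.864 V.
Difference: -0.00104 V → -1.040 mV.

-1.040 mV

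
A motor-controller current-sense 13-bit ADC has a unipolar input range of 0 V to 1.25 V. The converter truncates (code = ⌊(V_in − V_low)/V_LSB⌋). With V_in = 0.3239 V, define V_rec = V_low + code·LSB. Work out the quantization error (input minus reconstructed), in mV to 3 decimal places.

Step size: 1.25 V ÷ 2^13 = 152.59 µV.
(0.3239 − 0)/0.000152588 = 2122.7110; ⌊·⌋ gives code 2122.
Reconstructed: 0.3237915 V.
Difference: 0.000108496 V → 0.108 mV.

0.108 mV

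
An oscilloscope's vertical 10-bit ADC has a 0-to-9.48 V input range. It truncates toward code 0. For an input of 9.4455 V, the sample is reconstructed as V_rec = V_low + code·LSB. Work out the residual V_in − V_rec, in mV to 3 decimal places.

LSB = 9.48/2^10 = 9.258 mV.
(V_in − V_low)/LSB = (9.4455 − 0)/0.00925781 = 1020.2734 → code 1020 (floor).
V_rec = 0 + 1020·0.00925781 = 9.4429688 V.
Error = 9.4455 − 9.4429688 = 0.00253125 V = 2.531 mV.

2.531 mV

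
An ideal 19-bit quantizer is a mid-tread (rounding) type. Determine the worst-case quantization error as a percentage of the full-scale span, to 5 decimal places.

0.00010 %

Rounding → worst-case error = ½ LSB = V_FS/2^20, so 100/1048576 = 9.53674e-05 % of full scale.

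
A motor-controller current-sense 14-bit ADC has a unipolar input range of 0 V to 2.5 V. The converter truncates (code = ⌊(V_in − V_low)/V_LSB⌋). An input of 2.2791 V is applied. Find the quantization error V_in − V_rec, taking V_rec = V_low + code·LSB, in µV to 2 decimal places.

One LSB is 2.5 V / 16384 = 152.59 µV.
(2.2791 − 0)/0.000152588 = 14936.3098; ⌊·⌋ gives code 14936.
Code 14936 maps back to 0 + 14936×0.000152588 V = 2.2790527 V.
V_in − V_rec = 4.72656e-05 V = 47.27 µV.

47.27 µV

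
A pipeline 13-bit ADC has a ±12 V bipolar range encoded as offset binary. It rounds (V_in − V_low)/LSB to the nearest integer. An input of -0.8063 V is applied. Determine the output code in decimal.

code 3821

Full-scale span = 24 V; LSB = 24/2^13 = 2.930 mV.
(V_in − V_low)/LSB = (-0.8063 − (−12)) / 0.00292969 = 3820.783.
So the output code is 3821.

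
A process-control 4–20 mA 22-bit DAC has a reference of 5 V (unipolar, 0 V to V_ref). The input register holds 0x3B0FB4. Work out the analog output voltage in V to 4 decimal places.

LSB = 5 V / 2^22 = 1.19 µV.
Code 0x3B0FB4 = 3870644 decimal.
V_out = 0 + 3870644 × 1.19209e-06 V = 4.61417 V.

4.6142 V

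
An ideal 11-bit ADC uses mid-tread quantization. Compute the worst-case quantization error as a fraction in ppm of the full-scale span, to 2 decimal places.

244.14 ppm

Rounding → worst-case error = ½ LSB = V_FS/2^12, so 1e+06/4096 = 244.141 ppm of full scale.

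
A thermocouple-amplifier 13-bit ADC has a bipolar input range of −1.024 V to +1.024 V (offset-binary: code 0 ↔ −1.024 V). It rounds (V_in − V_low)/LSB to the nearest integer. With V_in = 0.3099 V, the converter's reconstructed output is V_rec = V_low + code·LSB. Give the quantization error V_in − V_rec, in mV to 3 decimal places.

-0.100 mV

One LSB is 2.048 V / 8192 = 250.00 µV.
(V_in − V_low)/LSB = (0.3099 − (−1.024))/0.00025 = 5335.6000 → code 5336 (round).
Code 5336 maps back to (−1.024) + 5336×0.00025 V = 0.31 V.
V_in − V_rec = -0.0001 V = -0.100 mV.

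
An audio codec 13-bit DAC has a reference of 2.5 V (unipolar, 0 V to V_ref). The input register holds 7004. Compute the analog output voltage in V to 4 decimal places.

LSB = 2.5 V / 2^13 = 305.18 µV.
V_out = 0 + 7004 × 0.000305176 V = 2.13745 V.

2.1375 V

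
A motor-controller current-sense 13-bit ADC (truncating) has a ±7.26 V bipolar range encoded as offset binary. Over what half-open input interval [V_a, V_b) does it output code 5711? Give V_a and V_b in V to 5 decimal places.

[2.86252 V, 2.86430 V)

LSB = 14.52/2^13 = 1.772 mV.
V_a = V_low + 5711·LSB = 2.86252 V; V_b = V_low + 5712·LSB = 2.8643 V.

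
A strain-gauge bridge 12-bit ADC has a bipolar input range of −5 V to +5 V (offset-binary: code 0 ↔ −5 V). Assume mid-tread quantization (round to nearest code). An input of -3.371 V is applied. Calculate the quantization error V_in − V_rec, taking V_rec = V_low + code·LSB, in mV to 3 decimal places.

0.582 mV

LSB = 10/2^12 = 2.441 mV.
(-3.371 − (−5))/0.00244141 = 667.2384; round gives code 667.
V_rec = (−5) + 667·0.00244141 = -3.371582 V.
V_in − V_rec = 0.000582031 V = 0.582 mV.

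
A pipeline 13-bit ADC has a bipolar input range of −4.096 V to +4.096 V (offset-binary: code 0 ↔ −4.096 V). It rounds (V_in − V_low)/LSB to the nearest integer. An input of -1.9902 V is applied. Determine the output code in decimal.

Full-scale span = 8.192 V; LSB = 8.192/2^13 = 1.000 mV.
(-1.9902 − (−4.096)) / 0.001 = 2105.800 LSBs.
So the output code is 2106.

code 2106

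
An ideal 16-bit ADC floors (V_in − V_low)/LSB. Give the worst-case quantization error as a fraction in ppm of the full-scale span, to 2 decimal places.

15.26 ppm

Truncating → worst-case error = 1 LSB = V_FS/2^16, so 1e+06/65536 = 15.2588 ppm of full scale.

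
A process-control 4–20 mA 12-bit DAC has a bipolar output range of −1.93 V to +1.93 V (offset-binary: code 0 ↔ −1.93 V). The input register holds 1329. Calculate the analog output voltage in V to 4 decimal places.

-0.6776 V

LSB = 3.86 V / 2^12 = 0.942 mV.
V_out = (−1.93) + 1329 × 0.000942383 V = -0.677573 V.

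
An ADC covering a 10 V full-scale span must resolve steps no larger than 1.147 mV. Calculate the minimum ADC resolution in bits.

14 bits

Number of steps required ≥ 10 V / 1.147 mV = 8718.40.
Need 2^N ≥ 8718.40; 2^13 = 8192, 2^14 = 16384.
Minimum N = 14.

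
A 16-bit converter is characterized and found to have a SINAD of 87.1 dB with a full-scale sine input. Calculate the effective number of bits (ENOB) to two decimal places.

14.18 bits

ENOB = (SINAD − 1.76) / 6.02 = (87.1 − 1.76)/6.02 = 14.176.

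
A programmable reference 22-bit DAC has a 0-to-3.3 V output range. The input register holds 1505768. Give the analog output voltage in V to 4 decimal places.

1.1847 V

LSB = 3.3 V / 2^22 = 0.79 µV.
V_out = 0 + 1505768 × 7.86781e-07 V = 1.18471 V.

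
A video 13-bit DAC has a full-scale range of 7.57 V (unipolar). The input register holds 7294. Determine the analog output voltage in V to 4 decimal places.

LSB = 7.57 V / 2^13 = 0.924 mV.
V_out = 0 + 7294 × 0.000924072 V = 6.74018 V.

6.7402 V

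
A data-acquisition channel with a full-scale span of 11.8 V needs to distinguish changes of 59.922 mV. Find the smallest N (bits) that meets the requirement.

8 bits

Number of steps required ≥ 11.8 V / 59.922 mV = 196.92.
Need 2^N ≥ 196.92; 2^7 = 128, 2^8 = 256.
Minimum N = 8.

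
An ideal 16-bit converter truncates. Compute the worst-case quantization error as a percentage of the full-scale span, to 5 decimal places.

0.00153 %

Truncating → worst-case error = 1 LSB = V_FS/2^16, so 100/65536 = 0.00152588 % of full scale.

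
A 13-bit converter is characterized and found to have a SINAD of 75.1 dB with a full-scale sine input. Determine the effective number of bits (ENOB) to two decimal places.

ENOB = (SINAD − 1.76) / 6.02 = (75.1 − 1.76)/6.02 = 12.183.

12.18 bits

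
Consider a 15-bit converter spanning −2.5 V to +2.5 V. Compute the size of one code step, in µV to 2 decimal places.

Full-scale span = 5 V.
LSB = 5 / 2^15 = 5 / 32768 = 0.000152588 V = 152.59 µV.

152.59 µV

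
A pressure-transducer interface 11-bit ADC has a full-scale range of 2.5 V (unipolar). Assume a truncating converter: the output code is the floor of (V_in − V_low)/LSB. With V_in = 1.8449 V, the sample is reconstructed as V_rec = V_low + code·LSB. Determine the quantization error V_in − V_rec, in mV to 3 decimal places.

LSB = 2.5/2^11 = 1.221 mV.
Scaled input = 1511.3421 LSBs, so code = 1511.
Code 1511 maps back to 0 + 1511×0.0012207 V = 1.8444824 V.
Error = 1.8449 − 1.8444824 = 0.000417578 V = 0.418 mV.

0.418 mV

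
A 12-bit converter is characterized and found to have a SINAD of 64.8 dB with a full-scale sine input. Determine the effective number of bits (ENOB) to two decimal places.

ENOB = (SINAD − 1.76) / 6.02 = (64.8 − 1.76)/6.02 = 10.472.

10.47 bits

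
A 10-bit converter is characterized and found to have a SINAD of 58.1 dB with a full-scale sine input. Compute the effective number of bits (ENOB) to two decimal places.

9.36 bits

ENOB = (SINAD − 1.76) / 6.02 = (58.1 − 1.76)/6.02 = 9.359.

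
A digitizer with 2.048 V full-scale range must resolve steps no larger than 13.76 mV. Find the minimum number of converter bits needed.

Number of steps required ≥ 2.048 V / 13.76 mV = 148.84.
Need 2^N ≥ 148.84; 2^7 = 128, 2^8 = 256.
Minimum N = 8.

8 bits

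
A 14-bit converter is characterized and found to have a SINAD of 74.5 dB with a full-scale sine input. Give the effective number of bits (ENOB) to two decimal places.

12.08 bits

ENOB = (SINAD − 1.76) / 6.02 = (74.5 − 1.76)/6.02 = 12.083.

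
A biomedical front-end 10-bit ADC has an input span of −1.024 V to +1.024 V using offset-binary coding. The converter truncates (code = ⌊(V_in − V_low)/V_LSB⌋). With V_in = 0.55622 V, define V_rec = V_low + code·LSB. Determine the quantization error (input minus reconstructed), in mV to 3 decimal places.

0.220 mV

Step size: 2.048 V ÷ 2^10 = 2.000 mV.
(0.55622 − (−1.024))/0.002 = 790.1100; ⌊·⌋ gives code 790.
V_rec = (−1.024) + 790·0.002 = 0.556 V.
Difference: 0.00022 V → 0.220 mV.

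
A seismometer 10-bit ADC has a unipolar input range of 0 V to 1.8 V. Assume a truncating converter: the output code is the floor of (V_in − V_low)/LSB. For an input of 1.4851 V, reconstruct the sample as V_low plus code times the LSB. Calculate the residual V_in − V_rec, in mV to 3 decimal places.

1.506 mV

Step size: 1.8 V ÷ 2^10 = 1.758 mV.
(1.4851 − 0)/0.00175781 = 844.8569; ⌊·⌋ gives code 844.
V_rec = 0 + 844·0.00175781 = 1.4835938 V.
V_in − V_rec = 0.00150625 V = 1.506 mV.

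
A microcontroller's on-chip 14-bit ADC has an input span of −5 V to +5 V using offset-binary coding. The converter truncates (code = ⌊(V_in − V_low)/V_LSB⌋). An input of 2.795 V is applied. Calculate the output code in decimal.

code 12771

LSB = 10 V / 16384 = 0.610 mV.
Input sits at 12771.328 steps above V_low.
Floor → code 12771.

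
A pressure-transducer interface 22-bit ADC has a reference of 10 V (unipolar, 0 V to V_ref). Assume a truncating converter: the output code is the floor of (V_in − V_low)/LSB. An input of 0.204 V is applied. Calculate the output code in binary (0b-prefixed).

code 0b10100111000111011 (decimal 85563)

Full-scale span = 10 V; LSB = 10/2^22 = 2.38 µV.
(V_in − V_low)/LSB = (0.204 − 0) / 2.38419e-06 = 85563.802.
So the output code is 85563.
In binary (0b-prefixed): 0b10100111000111011.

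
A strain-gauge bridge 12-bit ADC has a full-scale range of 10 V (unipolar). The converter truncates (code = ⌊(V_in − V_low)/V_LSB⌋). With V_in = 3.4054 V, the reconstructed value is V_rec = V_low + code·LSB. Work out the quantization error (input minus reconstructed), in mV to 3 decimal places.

2.080 mV

Step size: 10 V ÷ 2^12 = 2.441 mV.
(V_in − V_low)/LSB = (3.4054 − 0)/0.00244141 = 1394.8518 → code 1394 (floor).
V_rec = 0 + 1394·0.00244141 = 3.4033203 V.
V_in − V_rec = 0.00207969 V = 2.080 mV.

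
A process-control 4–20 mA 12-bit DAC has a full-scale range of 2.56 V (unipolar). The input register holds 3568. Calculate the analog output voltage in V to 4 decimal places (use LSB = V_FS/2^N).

2.2300 V

LSB = 2.56 V / 2^12 = 0.625 mV.
V_out = 0 + 3568 × 0.000625 V = 2.23 V.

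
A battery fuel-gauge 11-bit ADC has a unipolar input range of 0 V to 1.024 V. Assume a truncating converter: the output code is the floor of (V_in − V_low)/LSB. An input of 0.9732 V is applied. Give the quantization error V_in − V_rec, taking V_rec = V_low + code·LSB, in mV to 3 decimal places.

One LSB is 1.024 V / 2048 = 0.500 mV.
(V_in − V_low)/LSB = (0.9732 − 0)/0.0005 = 1946.4000 → code 1946 (floor).
V_rec = 0 + 1946·0.0005 = 0.973 V.
V_in − V_rec = 0.0002 V = 0.200 mV.

0.200 mV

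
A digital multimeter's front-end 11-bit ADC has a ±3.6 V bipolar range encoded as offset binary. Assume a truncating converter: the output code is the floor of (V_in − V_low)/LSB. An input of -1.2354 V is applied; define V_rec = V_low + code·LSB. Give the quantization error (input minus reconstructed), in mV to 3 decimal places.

One LSB is 7.2 V / 2048 = 3.516 mV.
(-1.2354 − (−3.6))/0.00351563 = 672.5973; ⌊·⌋ gives code 672.
Code 672 maps back to (−3.6) + 672×0.00351563 V = -1.2375 V.
Error = -1.2354 − (−1.2375) = 0.0021 V = 2.100 mV.

2.100 mV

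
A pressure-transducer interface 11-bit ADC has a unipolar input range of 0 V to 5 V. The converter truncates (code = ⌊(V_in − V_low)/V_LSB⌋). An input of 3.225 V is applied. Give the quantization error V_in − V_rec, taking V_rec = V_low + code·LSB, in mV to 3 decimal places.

LSB = 5/2^11 = 2.441 mV.
Scaled input = 1320.9600 LSBs, so code = 1320.
V_rec = 0 + 1320·0.00244141 = 3.2226562 V.
Difference: 0.00234375 V → 2.344 mV.

2.344 mV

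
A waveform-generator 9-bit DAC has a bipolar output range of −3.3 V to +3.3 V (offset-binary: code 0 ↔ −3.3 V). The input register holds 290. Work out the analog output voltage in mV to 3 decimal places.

LSB = 6.6 V / 2^9 = 12.891 mV.
V_out = (−3.3) + 290 × 0.0128906 V = 0.438281 V.
= 438.281 mV.

438.281 mV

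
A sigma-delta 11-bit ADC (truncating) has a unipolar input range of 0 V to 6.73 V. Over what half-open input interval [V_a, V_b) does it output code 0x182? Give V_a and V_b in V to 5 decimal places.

[1.26845 V, 1.27173 V)

LSB = 6.73/2^11 = 3.286 mV.
Code 0x182 = 386 decimal.
V_a = V_low + 386·LSB = 1.26845 V; V_b = V_low + 387·LSB = 1.27173 V.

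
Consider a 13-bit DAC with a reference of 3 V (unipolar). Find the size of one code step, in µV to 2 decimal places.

366.21 µV

Full-scale span = 3 V.
LSB = 3 / 2^13 = 3 / 8192 = 0.000366211 V = 366.21 µV.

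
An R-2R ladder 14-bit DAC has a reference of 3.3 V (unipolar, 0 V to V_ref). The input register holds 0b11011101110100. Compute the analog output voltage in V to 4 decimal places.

2.8593 V

LSB = 3.3 V / 2^14 = 201.42 µV.
Code 0b11011101110100 = 14196 decimal.
V_out = 0 + 14196 × 0.000201416 V = 2.8593 V.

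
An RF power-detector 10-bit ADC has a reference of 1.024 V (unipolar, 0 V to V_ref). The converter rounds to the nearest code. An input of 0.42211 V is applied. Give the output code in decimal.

Full-scale span = 1.024 V; LSB = 1.024/2^10 = 1.000 mV.
(0.42211 − 0) / 0.001 = 422.110 LSBs.
Round → code 422.

code 422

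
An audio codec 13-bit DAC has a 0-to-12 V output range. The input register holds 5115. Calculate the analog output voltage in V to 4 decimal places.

LSB = 12 V / 2^13 = 1.465 mV.
V_out = 0 + 5115 × 0.00146484 V = 7.49268 V.

7.4927 V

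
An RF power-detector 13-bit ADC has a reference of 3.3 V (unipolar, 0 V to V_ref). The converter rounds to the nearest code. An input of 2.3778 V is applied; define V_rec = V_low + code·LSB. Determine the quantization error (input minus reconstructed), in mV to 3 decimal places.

-0.117 mV

LSB = 3.3/2^13 = 402.83 µV.
Scaled input = 5902.7084 LSBs, so code = 5903.
V_rec = 0 + 5903·0.000402832 = 2.3779175 V.
Error = 2.3778 − 2.3779175 = -0.00011748 V = -0.117 mV.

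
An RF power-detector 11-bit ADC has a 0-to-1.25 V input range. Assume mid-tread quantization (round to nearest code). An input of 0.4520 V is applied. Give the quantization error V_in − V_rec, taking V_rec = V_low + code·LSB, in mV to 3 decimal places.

-0.271 mV

One LSB is 1.25 V / 2048 = 0.610 mV.
Scaled input = 740.5568 LSBs, so code = 741.
Code 741 maps back to 0 + 741×0.000610352 V = 0.45227051 V.
Error = 0.4520 − 0.45227051 = -0.000270508 V = -0.271 mV.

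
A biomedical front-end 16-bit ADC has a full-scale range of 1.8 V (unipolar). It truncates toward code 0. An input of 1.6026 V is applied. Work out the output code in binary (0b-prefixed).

code 0b1110001111101100 (decimal 58348)

With 65536 levels over 1.8 V, one step is 27.47 µV.
(1.6026 − 0) / 2.74658e-05 = 58348.885 LSBs.
So the output code is 58348.
In binary (0b-prefixed): 0b1110001111101100.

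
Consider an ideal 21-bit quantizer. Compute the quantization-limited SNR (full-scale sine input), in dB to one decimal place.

128.2 dB

SNR ≈ 6.02·N + 1.76 dB = 6.02·21 + 1.76 = 128.18 dB.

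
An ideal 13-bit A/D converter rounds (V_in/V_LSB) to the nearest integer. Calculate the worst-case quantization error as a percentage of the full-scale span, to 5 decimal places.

Rounding → worst-case error = ½ LSB = V_FS/2^14, so 100/16384 = 0.00610352 % of full scale.

0.00610 %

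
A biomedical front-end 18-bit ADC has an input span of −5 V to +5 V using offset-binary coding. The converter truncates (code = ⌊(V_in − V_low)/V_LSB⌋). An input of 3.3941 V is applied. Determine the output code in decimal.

code 220046

With 262144 levels over 10 V, one step is 38.15 µV.
(V_in − V_low)/LSB = (3.3941 − (−5)) / 3.8147e-05 = 220046.295.
⌊·⌋(220046.295) = 220046.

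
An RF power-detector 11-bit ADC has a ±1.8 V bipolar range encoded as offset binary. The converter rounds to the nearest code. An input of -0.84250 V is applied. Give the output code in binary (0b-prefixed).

With 2048 levels over 3.6 V, one step is 1.758 mV.
(-0.84250 − (−1.8)) / 0.00175781 = 544.711 LSBs.
round(544.711) = 545.
In binary (0b-prefixed): 0b1000100001.

code 0b1000100001 (decimal 545)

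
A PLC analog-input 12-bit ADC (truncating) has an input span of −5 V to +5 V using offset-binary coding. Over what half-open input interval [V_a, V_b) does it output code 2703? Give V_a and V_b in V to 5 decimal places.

LSB = 10/2^12 = 2.441 mV.
V_a = V_low + 2703·LSB = 1.59912 V; V_b = V_low + 2704·LSB = 1.60156 V.

[1.59912 V, 1.60156 V)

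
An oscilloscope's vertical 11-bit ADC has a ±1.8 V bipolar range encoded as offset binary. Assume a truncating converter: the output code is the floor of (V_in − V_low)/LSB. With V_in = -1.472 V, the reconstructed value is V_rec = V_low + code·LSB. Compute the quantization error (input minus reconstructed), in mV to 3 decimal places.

1.047 mV

One LSB is 3.6 V / 2048 = 1.758 mV.
(V_in − V_low)/LSB = (-1.472 − (−1.8))/0.00175781 = 186.5956 → code 186 (floor).
Reconstructed: -1.4730469 V.
V_in − V_rec = 0.00104688 V = 1.047 mV.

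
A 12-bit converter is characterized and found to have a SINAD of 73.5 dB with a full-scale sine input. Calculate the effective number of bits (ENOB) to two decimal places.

ENOB = (SINAD − 1.76) / 6.02 = (73.5 − 1.76)/6.02 = 11.917.

11.92 bits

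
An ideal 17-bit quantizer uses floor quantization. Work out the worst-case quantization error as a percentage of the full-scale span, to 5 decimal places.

0.00076 %

Truncating → worst-case error = 1 LSB = V_FS/2^17, so 100/131072 = 0.000762939 % of full scale.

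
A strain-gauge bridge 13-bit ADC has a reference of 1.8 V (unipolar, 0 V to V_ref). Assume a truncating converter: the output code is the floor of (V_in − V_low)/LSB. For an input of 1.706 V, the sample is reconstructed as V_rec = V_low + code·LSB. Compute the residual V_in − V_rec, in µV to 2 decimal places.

Step size: 1.8 V ÷ 2^13 = 219.73 µV.
Scaled input = 7764.1956 LSBs, so code = 7764.
Reconstructed: 1.705957 V.
V_in − V_rec = 4.29687e-05 V = 42.97 µV.

42.97 µV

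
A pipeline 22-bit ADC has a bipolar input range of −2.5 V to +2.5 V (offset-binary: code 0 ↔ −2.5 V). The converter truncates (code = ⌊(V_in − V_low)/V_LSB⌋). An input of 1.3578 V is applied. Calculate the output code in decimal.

LSB = 5 V / 4194304 = 1.19 µV.
Input sits at 3236157.194 steps above V_low.
⌊·⌋(3236157.194) = 3236157.

code 3236157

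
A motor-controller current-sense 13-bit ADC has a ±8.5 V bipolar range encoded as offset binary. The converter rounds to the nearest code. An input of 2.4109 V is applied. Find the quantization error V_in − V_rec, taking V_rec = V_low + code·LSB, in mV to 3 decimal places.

-0.477 mV

One LSB is 17 V / 8192 = 2.075 mV.
(2.4109 − (−8.5))/0.0020752 = 5257.7702; round gives code 5258.
V_rec = (−8.5) + 5258·0.0020752 = 2.411377 V.
Difference: -0.000476953 V → -0.477 mV.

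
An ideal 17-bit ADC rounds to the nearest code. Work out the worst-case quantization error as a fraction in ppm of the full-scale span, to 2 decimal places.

Rounding → worst-case error = ½ LSB = V_FS/2^18, so 1e+06/262144 = 3.8147 ppm of full scale.

3.81 ppm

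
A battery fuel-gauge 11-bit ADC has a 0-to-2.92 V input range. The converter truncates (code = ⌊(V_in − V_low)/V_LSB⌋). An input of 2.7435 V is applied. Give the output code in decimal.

code 1924

With 2048 levels over 2.92 V, one step is 1.426 mV.
(V_in − V_low)/LSB = (2.7435 − 0) / 0.00142578 = 1924.208.
So the output code is 1924.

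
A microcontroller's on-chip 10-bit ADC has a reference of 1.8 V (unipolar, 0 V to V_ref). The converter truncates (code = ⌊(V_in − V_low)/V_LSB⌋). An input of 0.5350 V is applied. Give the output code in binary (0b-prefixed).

Full-scale span = 1.8 V; LSB = 1.8/2^10 = 1.758 mV.
Input sits at 304.356 steps above V_low.
So the output code is 304.
In binary (0b-prefixed): 0b100110000.

code 0b100110000 (decimal 304)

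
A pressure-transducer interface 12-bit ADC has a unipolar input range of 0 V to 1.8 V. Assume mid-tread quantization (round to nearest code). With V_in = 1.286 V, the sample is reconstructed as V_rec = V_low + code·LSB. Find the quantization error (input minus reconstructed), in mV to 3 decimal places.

0.160 mV

LSB = 1.8/2^12 = 439.45 µV.
(V_in − V_low)/LSB = (1.286 − 0)/0.000439453 = 2926.3644 → code 2926 (round).
Reconstructed: 1.2858398 V.
Difference: 0.000160156 V → 0.160 mV.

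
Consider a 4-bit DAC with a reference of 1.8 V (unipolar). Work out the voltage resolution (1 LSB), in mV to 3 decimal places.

Full-scale span = 1.8 V.
LSB = 1.8 / 2^4 = 1.8 / 16 = 0.1125 V = 112.500 mV.

112.500 mV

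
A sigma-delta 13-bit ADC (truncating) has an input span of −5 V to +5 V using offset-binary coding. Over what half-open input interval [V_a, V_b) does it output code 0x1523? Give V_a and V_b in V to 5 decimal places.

LSB = 10/2^13 = 1.221 mV.
Code 0x1523 = 5411 decimal.
V_a = V_low + 5411·LSB = 1.60522 V; V_b = V_low + 5412·LSB = 1.60645 V.

[1.60522 V, 1.60645 V)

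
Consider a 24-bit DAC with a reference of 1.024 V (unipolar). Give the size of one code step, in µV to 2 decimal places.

0.06 µV

Full-scale span = 1.024 V.
LSB = 1.024 / 2^24 = 1.024 / 16777216 = 6.10352e-08 V = 0.06 µV.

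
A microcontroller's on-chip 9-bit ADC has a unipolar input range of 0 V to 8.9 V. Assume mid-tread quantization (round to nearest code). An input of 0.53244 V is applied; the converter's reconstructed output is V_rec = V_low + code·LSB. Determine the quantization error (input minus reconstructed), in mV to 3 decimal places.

-6.427 mV

Step size: 8.9 V ÷ 2^9 = 17.383 mV.
Scaled input = 30.6303 LSBs, so code = 31.
Code 31 maps back to 0 + 31×0.0173828 V = 0.53886719 V.
Error = 0.53244 − 0.53886719 = -0.00642719 V = -6.427 mV.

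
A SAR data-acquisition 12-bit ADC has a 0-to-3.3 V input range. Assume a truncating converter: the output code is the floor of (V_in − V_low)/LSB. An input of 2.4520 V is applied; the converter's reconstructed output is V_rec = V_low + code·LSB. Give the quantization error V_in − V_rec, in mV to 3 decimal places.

0.364 mV

One LSB is 3.3 V / 4096 = 0.806 mV.
(2.4520 − 0)/0.000805664 = 3043.4521; ⌊·⌋ gives code 3043.
Reconstructed: 2.4516357 V.
Difference: 0.000364258 V → 0.364 mV.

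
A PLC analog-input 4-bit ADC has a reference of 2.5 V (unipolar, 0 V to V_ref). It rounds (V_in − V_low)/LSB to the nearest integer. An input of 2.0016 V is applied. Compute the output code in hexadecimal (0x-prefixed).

LSB = 2.5 V / 16 = 156.250 mV.
Input sits at 12.810 steps above V_low.
Round → code 13.
In hexadecimal (0x-prefixed): 0xD.

code 0xD (decimal 13)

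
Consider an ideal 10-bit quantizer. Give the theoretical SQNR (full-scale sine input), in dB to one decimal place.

SNR ≈ 6.02·N + 1.76 dB = 6.02·10 + 1.76 = 61.96 dB.

62.0 dB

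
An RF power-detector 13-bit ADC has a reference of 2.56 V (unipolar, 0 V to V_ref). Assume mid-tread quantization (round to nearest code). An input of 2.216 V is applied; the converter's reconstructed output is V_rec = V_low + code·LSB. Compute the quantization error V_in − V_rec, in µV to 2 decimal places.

62.50 µV

Step size: 2.56 V ÷ 2^13 = 312.50 µV.
Scaled input = 7091.2000 LSBs, so code = 7091.
V_rec = 0 + 7091·0.0003125 = 2.2159375 V.
V_in − V_rec = 6.25e-05 V = 62.50 µV.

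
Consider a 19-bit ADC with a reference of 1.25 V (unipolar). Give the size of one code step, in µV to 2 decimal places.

2.38 µV

Full-scale span = 1.25 V.
LSB = 1.25 / 2^19 = 1.25 / 524288 = 2.38419e-06 V = 2.38 µV.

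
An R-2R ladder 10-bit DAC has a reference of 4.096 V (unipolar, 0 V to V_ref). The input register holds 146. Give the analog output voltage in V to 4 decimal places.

0.5840 V

LSB = 4.096 V / 2^10 = 4.000 mV.
V_out = 0 + 146 × 0.004 V = 0.584 V.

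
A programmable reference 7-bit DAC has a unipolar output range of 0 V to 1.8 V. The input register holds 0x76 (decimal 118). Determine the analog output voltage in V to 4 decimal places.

1.6594 V

LSB = 1.8 V / 2^7 = 14.062 mV.
Code 0x76 = 118 decimal.
V_out = 0 + 118 × 0.0140625 V = 1.65938 V.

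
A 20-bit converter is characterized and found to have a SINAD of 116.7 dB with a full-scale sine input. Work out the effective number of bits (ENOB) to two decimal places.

ENOB = (SINAD − 1.76) / 6.02 = (116.7 − 1.76)/6.02 = 19.093.

19.09 bits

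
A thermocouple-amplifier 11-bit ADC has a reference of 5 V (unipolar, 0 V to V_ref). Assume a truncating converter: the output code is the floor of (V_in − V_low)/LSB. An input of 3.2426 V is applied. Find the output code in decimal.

Full-scale span = 5 V; LSB = 5/2^11 = 2.441 mV.
(3.2426 − 0) / 0.00244141 = 1328.169 LSBs.
So the output code is 1328.

code 1328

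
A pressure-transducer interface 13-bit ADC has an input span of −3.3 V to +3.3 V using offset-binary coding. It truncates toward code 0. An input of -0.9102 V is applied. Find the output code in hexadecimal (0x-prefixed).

code 0xB96 (decimal 2966)

With 8192 levels over 6.6 V, one step is 0.806 mV.
(-0.9102 − (−3.3)) / 0.000805664 = 2966.249 LSBs.
⌊·⌋(2966.249) = 2966.
In hexadecimal (0x-prefixed): 0xB96.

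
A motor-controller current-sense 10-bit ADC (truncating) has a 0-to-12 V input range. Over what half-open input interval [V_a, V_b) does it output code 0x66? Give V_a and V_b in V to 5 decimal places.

[1.19531 V, 1.20703 V)

LSB = 12/2^10 = 11.719 mV.
Code 0x66 = 102 decimal.
V_a = V_low + 102·LSB = 1.19531 V; V_b = V_low + 103·LSB = 1.20703 V.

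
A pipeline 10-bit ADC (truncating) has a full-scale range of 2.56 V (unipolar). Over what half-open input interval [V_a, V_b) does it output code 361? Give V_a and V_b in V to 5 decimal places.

[0.90250 V, 0.90500 V)

LSB = 2.56/2^10 = 2.500 mV.
V_a = V_low + 361·LSB = 0.9025 V; V_b = V_low + 362·LSB = 0.905 V.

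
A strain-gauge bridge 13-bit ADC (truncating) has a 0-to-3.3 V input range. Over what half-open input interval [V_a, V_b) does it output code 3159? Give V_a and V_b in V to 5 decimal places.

[1.27255 V, 1.27295 V)

LSB = 3.3/2^13 = 402.83 µV.
V_a = V_low + 3159·LSB = 1.27255 V; V_b = V_low + 3160·LSB = 1.27295 V.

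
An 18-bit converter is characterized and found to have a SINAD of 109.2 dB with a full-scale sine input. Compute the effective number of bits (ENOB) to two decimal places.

ENOB = (SINAD − 1.76) / 6.02 = (109.2 − 1.76)/6.02 = 17.847.

17.85 bits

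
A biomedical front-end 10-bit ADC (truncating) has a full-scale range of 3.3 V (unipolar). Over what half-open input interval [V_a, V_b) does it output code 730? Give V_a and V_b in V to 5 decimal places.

LSB = 3.3/2^10 = 3.223 mV.
V_a = V_low + 730·LSB = 2.35254 V; V_b = V_low + 731·LSB = 2.35576 V.

[2.35254 V, 2.35576 V)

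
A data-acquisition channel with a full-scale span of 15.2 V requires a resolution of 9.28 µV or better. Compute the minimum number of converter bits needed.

Number of steps required ≥ 15.2 V / 9.28 µV = 1637931.03.
Need 2^N ≥ 1637931.03; 2^20 = 1048576, 2^21 = 2097152.
Minimum N = 21.

21 bits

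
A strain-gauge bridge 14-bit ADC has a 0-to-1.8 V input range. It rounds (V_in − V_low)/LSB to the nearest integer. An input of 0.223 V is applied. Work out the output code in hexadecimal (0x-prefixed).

code 0x7EE (decimal 2030)

With 16384 levels over 1.8 V, one step is 109.86 µV.
(V_in − V_low)/LSB = (0.223 − 0) / 0.000109863 = 2029.796.
round(2029.796) = 2030.
In hexadecimal (0x-prefixed): 0x7EE.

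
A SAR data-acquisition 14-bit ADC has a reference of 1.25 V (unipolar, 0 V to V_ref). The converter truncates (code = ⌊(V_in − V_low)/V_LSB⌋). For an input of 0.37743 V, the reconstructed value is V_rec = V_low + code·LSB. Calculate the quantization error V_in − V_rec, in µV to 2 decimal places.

One LSB is 1.25 V / 16384 = 76.29 µV.
Scaled input = 4947.0505 LSBs, so code = 4947.
Code 4947 maps back to 0 + 4947×7.62939e-05 V = 0.37742615 V.
V_in − V_rec = 3.85254e-06 V = 3.85 µV.

3.85 µV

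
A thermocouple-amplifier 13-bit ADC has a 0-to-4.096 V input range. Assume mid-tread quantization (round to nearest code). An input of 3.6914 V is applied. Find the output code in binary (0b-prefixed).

LSB = 4.096 V / 8192 = 0.500 mV.
(3.6914 − 0) / 0.0005 = 7382.800 LSBs.
round(7382.800) = 7383.
In binary (0b-prefixed): 0b1110011010111.

code 0b1110011010111 (decimal 7383)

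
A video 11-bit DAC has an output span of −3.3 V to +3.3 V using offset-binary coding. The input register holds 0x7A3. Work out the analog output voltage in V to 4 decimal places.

3.0003 V

LSB = 6.6 V / 2^11 = 3.223 mV.
Code 0x7A3 = 1955 decimal.
V_out = (−3.3) + 1955 × 0.00322266 V = 3.00029 V.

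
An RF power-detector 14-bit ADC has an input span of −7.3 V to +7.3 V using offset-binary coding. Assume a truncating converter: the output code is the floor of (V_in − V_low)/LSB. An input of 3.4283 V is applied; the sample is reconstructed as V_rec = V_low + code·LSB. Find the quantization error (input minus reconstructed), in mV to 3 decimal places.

0.187 mV

LSB = 14.6/2^14 = 0.891 mV.
Scaled input = 12039.2101 LSBs, so code = 12039.
Reconstructed: 3.4281128 V.
V_in − V_rec = 0.000187207 V = 0.187 mV.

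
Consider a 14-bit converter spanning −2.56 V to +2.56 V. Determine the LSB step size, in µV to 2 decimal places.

312.50 µV

Full-scale span = 5.12 V.
LSB = 5.12 / 2^14 = 5.12 / 16384 = 0.0003125 V = 312.50 µV.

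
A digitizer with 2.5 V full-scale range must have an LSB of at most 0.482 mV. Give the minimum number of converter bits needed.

13 bits

Number of steps required ≥ 2.5 V / 0.482 mV = 5186.72.
Need 2^N ≥ 5186.72; 2^12 = 4096, 2^13 = 8192.
Minimum N = 13.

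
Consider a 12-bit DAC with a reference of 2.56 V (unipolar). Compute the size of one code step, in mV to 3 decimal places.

Full-scale span = 2.56 V.
LSB = 2.56 / 2^12 = 2.56 / 4096 = 0.000625 V = 0.625 mV.

0.625 mV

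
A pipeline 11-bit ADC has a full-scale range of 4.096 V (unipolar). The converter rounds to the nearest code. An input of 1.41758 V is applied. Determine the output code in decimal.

With 2048 levels over 4.096 V, one step is 2.000 mV.
(1.41758 − 0) / 0.002 = 708.790 LSBs.
round(708.790) = 709.

code 709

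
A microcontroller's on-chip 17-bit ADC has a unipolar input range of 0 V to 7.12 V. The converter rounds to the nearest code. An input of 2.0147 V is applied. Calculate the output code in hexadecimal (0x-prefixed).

LSB = 7.12 V / 131072 = 54.32 µV.
(2.0147 − 0) / 5.43213e-05 = 37088.590 LSBs.
Round → code 37089.
In hexadecimal (0x-prefixed): 0x90E1.

code 0x90E1 (decimal 37089)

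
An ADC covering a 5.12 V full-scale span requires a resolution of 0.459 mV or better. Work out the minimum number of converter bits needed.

14 bits

Number of steps required ≥ 5.12 V / 0.459 mV = 11154.68.
Need 2^N ≥ 11154.68; 2^13 = 8192, 2^14 = 16384.
Minimum N = 14.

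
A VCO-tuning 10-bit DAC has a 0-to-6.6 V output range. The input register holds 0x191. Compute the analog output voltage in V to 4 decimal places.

2.5846 V

LSB = 6.6 V / 2^10 = 6.445 mV.
Code 0x191 = 401 decimal.
V_out = 0 + 401 × 0.00644531 V = 2.58457 V.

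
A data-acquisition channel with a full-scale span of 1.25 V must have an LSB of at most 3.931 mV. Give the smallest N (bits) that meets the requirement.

9 bits

Number of steps required ≥ 1.25 V / 3.931 mV = 317.99.
Need 2^N ≥ 317.99; 2^8 = 256, 2^9 = 512.
Minimum N = 9.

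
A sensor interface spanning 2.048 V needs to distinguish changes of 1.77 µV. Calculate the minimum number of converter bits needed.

Number of steps required ≥ 2.048 V / 1.77 µV = 1157062.15.
Need 2^N ≥ 1157062.15; 2^20 = 1048576, 2^21 = 2097152.
Minimum N = 21.

21 bits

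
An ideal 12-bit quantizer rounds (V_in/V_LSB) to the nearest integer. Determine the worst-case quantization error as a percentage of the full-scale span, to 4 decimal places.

Rounding → worst-case error = ½ LSB = V_FS/2^13, so 100/8192 = 0.012207 % of full scale.

0.0122 %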